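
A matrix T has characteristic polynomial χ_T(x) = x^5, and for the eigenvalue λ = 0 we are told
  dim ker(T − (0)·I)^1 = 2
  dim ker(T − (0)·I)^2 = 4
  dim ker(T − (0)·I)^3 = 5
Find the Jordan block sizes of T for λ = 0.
Block sizes for λ = 0: [3, 2]

From the dimensions of kernels of powers, the number of Jordan blocks of size at least j is d_j − d_{j−1} where d_j = dim ker(N^j) (with d_0 = 0). Computing the differences gives [2, 2, 1].
The number of blocks of size exactly k is (#blocks of size ≥ k) − (#blocks of size ≥ k + 1), so the partition is: 1 block(s) of size 2, 1 block(s) of size 3.
In nonincreasing order the block sizes are [3, 2].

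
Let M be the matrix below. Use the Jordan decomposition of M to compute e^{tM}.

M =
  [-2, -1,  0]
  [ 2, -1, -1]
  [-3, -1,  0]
e^{tM} =
  [-t^2*exp(-t)/2 - t*exp(-t) + exp(-t), t^2*exp(-t)/2 - t*exp(-t), t^2*exp(-t)/2]
  [t^2*exp(-t)/2 + 2*t*exp(-t), -t^2*exp(-t)/2 + exp(-t), -t^2*exp(-t)/2 - t*exp(-t)]
  [-t^2*exp(-t) - 3*t*exp(-t), t^2*exp(-t) - t*exp(-t), t^2*exp(-t) + t*exp(-t) + exp(-t)]

Strategy: write M = P · J · P⁻¹ where J is a Jordan canonical form, so e^{tM} = P · e^{tJ} · P⁻¹, and e^{tJ} can be computed block-by-block.

M has Jordan form
J =
  [-1,  1,  0]
  [ 0, -1,  1]
  [ 0,  0, -1]
(up to reordering of blocks).

Per-block formulas:
  For a 3×3 Jordan block J_3(-1): exp(t · J_3(-1)) = e^(-1t)·(I + t·N + (t^2/2)·N^2), where N is the 3×3 nilpotent shift.

After assembling e^{tJ} and conjugating by P, we get:

e^{tM} =
  [-t^2*exp(-t)/2 - t*exp(-t) + exp(-t), t^2*exp(-t)/2 - t*exp(-t), t^2*exp(-t)/2]
  [t^2*exp(-t)/2 + 2*t*exp(-t), -t^2*exp(-t)/2 + exp(-t), -t^2*exp(-t)/2 - t*exp(-t)]
  [-t^2*exp(-t) - 3*t*exp(-t), t^2*exp(-t) - t*exp(-t), t^2*exp(-t) + t*exp(-t) + exp(-t)]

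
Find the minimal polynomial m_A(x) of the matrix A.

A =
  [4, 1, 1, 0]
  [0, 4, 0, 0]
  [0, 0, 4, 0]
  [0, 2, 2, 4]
x^2 - 8*x + 16

The characteristic polynomial is χ_A(x) = (x - 4)^4, so the eigenvalues are known. The minimal polynomial is
  m_A(x) = Π_λ (x − λ)^{k_λ}
where k_λ is the size of the *largest* Jordan block for λ (equivalently, the smallest k with (A − λI)^k v = 0 for every generalised eigenvector v of λ).

  λ = 4: largest Jordan block has size 2, contributing (x − 4)^2

So m_A(x) = (x - 4)^2 = x^2 - 8*x + 16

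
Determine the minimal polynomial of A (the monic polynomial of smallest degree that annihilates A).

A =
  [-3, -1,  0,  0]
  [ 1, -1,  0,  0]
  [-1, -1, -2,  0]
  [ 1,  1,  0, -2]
x^2 + 4*x + 4

The characteristic polynomial is χ_A(x) = (x + 2)^4, so the eigenvalues are known. The minimal polynomial is
  m_A(x) = Π_λ (x − λ)^{k_λ}
where k_λ is the size of the *largest* Jordan block for λ (equivalently, the smallest k with (A − λI)^k v = 0 for every generalised eigenvector v of λ).

  λ = -2: largest Jordan block has size 2, contributing (x + 2)^2

So m_A(x) = (x + 2)^2 = x^2 + 4*x + 4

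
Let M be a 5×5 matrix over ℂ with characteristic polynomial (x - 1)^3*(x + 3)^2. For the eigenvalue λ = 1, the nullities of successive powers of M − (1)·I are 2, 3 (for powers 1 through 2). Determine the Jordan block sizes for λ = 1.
Block sizes for λ = 1: [2, 1]

From the dimensions of kernels of powers, the number of Jordan blocks of size at least j is d_j − d_{j−1} where d_j = dim ker(N^j) (with d_0 = 0). Computing the differences gives [2, 1].
The number of blocks of size exactly k is (#blocks of size ≥ k) − (#blocks of size ≥ k + 1), so the partition is: 1 block(s) of size 1, 1 block(s) of size 2.
In nonincreasing order the block sizes are [2, 1].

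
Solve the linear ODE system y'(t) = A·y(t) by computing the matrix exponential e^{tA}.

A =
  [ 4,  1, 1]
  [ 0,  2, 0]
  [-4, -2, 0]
e^{tA} =
  [2*t*exp(2*t) + exp(2*t), t*exp(2*t), t*exp(2*t)]
  [0, exp(2*t), 0]
  [-4*t*exp(2*t), -2*t*exp(2*t), -2*t*exp(2*t) + exp(2*t)]

Strategy: write A = P · J · P⁻¹ where J is a Jordan canonical form, so e^{tA} = P · e^{tJ} · P⁻¹, and e^{tJ} can be computed block-by-block.

A has Jordan form
J =
  [2, 1, 0]
  [0, 2, 0]
  [0, 0, 2]
(up to reordering of blocks).

Per-block formulas:
  For a 2×2 Jordan block J_2(2): exp(t · J_2(2)) = e^(2t)·(I + t·N), where N is the 2×2 nilpotent shift.
  For a 1×1 block at λ = 2: exp(t · [2]) = [e^(2t)].

After assembling e^{tJ} and conjugating by P, we get:

e^{tA} =
  [2*t*exp(2*t) + exp(2*t), t*exp(2*t), t*exp(2*t)]
  [0, exp(2*t), 0]
  [-4*t*exp(2*t), -2*t*exp(2*t), -2*t*exp(2*t) + exp(2*t)]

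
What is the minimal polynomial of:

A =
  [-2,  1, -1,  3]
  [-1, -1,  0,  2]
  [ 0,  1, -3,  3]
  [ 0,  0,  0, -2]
x^3 + 6*x^2 + 12*x + 8

The characteristic polynomial is χ_A(x) = (x + 2)^4, so the eigenvalues are known. The minimal polynomial is
  m_A(x) = Π_λ (x − λ)^{k_λ}
where k_λ is the size of the *largest* Jordan block for λ (equivalently, the smallest k with (A − λI)^k v = 0 for every generalised eigenvector v of λ).

  λ = -2: largest Jordan block has size 3, contributing (x + 2)^3

So m_A(x) = (x + 2)^3 = x^3 + 6*x^2 + 12*x + 8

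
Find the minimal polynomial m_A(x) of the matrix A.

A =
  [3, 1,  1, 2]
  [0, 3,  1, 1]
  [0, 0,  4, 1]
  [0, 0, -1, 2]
x^2 - 6*x + 9

The characteristic polynomial is χ_A(x) = (x - 3)^4, so the eigenvalues are known. The minimal polynomial is
  m_A(x) = Π_λ (x − λ)^{k_λ}
where k_λ is the size of the *largest* Jordan block for λ (equivalently, the smallest k with (A − λI)^k v = 0 for every generalised eigenvector v of λ).

  λ = 3: largest Jordan block has size 2, contributing (x − 3)^2

So m_A(x) = (x - 3)^2 = x^2 - 6*x + 9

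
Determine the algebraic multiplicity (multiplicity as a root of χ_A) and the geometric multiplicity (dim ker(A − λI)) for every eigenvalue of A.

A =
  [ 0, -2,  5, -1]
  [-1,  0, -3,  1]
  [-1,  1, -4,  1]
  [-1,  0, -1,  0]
λ = -1: alg = 4, geom = 2

Step 1 — factor the characteristic polynomial to read off the algebraic multiplicities:
  χ_A(x) = (x + 1)^4

Step 2 — compute geometric multiplicities via the rank-nullity identity g(λ) = n − rank(A − λI):
  rank(A − (-1)·I) = 2, so dim ker(A − (-1)·I) = n − 2 = 2

Summary:
  λ = -1: algebraic multiplicity = 4, geometric multiplicity = 2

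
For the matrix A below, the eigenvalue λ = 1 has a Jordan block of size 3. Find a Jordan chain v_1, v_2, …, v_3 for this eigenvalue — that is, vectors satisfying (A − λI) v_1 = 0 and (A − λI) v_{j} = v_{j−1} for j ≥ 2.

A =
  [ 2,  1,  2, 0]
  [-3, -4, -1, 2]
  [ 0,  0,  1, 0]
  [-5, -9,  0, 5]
A Jordan chain for λ = 1 of length 3:
v_1 = (-2, 2, 0, 2)ᵀ
v_2 = (1, -3, 0, -5)ᵀ
v_3 = (1, 0, 0, 0)ᵀ

Let N = A − (1)·I. We want v_3 with N^3 v_3 = 0 but N^2 v_3 ≠ 0; then v_{j-1} := N · v_j for j = 3, …, 2.

Pick v_3 = (1, 0, 0, 0)ᵀ.
Then v_2 = N · v_3 = (1, -3, 0, -5)ᵀ.
Then v_1 = N · v_2 = (-2, 2, 0, 2)ᵀ.

Sanity check: (A − (1)·I) v_1 = (0, 0, 0, 0)ᵀ = 0. ✓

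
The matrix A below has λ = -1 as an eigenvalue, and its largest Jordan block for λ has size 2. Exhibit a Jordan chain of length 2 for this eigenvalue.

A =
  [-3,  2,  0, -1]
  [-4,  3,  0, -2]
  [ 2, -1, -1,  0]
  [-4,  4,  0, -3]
A Jordan chain for λ = -1 of length 2:
v_1 = (-2, -4, 2, -4)ᵀ
v_2 = (1, 0, 0, 0)ᵀ

Let N = A − (-1)·I. We want v_2 with N^2 v_2 = 0 but N^1 v_2 ≠ 0; then v_{j-1} := N · v_j for j = 2, …, 2.

Pick v_2 = (1, 0, 0, 0)ᵀ.
Then v_1 = N · v_2 = (-2, -4, 2, -4)ᵀ.

Sanity check: (A − (-1)·I) v_1 = (0, 0, 0, 0)ᵀ = 0. ✓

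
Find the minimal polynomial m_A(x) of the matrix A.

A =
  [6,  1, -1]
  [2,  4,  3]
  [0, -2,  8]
x^3 - 18*x^2 + 108*x - 216

The characteristic polynomial is χ_A(x) = (x - 6)^3, so the eigenvalues are known. The minimal polynomial is
  m_A(x) = Π_λ (x − λ)^{k_λ}
where k_λ is the size of the *largest* Jordan block for λ (equivalently, the smallest k with (A − λI)^k v = 0 for every generalised eigenvector v of λ).

  λ = 6: largest Jordan block has size 3, contributing (x − 6)^3

So m_A(x) = (x - 6)^3 = x^3 - 18*x^2 + 108*x - 216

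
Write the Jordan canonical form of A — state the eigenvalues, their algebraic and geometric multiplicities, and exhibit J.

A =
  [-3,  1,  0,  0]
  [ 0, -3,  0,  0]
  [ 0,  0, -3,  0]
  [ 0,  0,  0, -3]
J_2(-3) ⊕ J_1(-3) ⊕ J_1(-3)

The characteristic polynomial is
  det(x·I − A) = x^4 + 12*x^3 + 54*x^2 + 108*x + 81 = (x + 3)^4

Eigenvalues and multiplicities (the geometric multiplicity of λ is n − rank(A − λI), which equals the number of Jordan blocks for λ):
  λ = -3: algebraic multiplicity = 4, geometric multiplicity = 3

Determining the block sizes for each eigenvalue:
  λ = -3: 3 blocks summing to 4 forces exactly one block of size 2 and the rest size 1 → block sizes [2, 1, 1]

Assembling the blocks gives a Jordan form
J =
  [-3,  1,  0,  0]
  [ 0, -3,  0,  0]
  [ 0,  0, -3,  0]
  [ 0,  0,  0, -3]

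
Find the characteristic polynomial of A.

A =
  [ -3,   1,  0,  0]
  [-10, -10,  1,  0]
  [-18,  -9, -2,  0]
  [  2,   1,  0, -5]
x^4 + 20*x^3 + 150*x^2 + 500*x + 625

Expanding det(x·I − A) (e.g. by cofactor expansion or by noting that A is similar to its Jordan form J, which has the same characteristic polynomial as A) gives
  χ_A(x) = x^4 + 20*x^3 + 150*x^2 + 500*x + 625
which factors as (x + 5)^4. The eigenvalues (with algebraic multiplicities) are λ = -5 with multiplicity 4.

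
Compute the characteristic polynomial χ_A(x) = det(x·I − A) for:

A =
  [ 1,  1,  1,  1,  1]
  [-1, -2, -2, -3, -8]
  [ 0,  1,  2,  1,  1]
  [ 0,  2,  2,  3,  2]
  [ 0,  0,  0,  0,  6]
x^5 - 10*x^4 + 30*x^3 - 40*x^2 + 25*x - 6

Expanding det(x·I − A) (e.g. by cofactor expansion or by noting that A is similar to its Jordan form J, which has the same characteristic polynomial as A) gives
  χ_A(x) = x^5 - 10*x^4 + 30*x^3 - 40*x^2 + 25*x - 6
which factors as (x - 6)*(x - 1)^4. The eigenvalues (with algebraic multiplicities) are λ = 1 with multiplicity 4, λ = 6 with multiplicity 1.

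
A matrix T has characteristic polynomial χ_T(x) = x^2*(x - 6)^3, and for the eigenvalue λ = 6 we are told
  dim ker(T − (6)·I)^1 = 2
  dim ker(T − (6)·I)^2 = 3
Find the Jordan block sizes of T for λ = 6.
Block sizes for λ = 6: [2, 1]

From the dimensions of kernels of powers, the number of Jordan blocks of size at least j is d_j − d_{j−1} where d_j = dim ker(N^j) (with d_0 = 0). Computing the differences gives [2, 1].
The number of blocks of size exactly k is (#blocks of size ≥ k) − (#blocks of size ≥ k + 1), so the partition is: 1 block(s) of size 1, 1 block(s) of size 2.
In nonincreasing order the block sizes are [2, 1].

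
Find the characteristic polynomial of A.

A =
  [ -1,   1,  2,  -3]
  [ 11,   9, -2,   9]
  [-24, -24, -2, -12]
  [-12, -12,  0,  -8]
x^4 + 2*x^3 - 12*x^2 - 40*x - 32

Expanding det(x·I − A) (e.g. by cofactor expansion or by noting that A is similar to its Jordan form J, which has the same characteristic polynomial as A) gives
  χ_A(x) = x^4 + 2*x^3 - 12*x^2 - 40*x - 32
which factors as (x - 4)*(x + 2)^3. The eigenvalues (with algebraic multiplicities) are λ = -2 with multiplicity 3, λ = 4 with multiplicity 1.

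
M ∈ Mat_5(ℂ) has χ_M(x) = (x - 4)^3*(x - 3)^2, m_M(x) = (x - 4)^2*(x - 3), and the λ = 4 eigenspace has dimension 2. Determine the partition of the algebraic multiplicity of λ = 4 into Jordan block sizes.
Block sizes for λ = 4: [2, 1]

Step 1 — from the characteristic polynomial, algebraic multiplicity of λ = 4 is 3. From dim ker(M − (4)·I) = 2, there are exactly 2 Jordan blocks for λ = 4.
Step 2 — from the minimal polynomial, the factor (x − 4)^2 tells us the largest block for λ = 4 has size 2.
Step 3 — with total size 3, 2 blocks, and largest block 2, the block sizes (in nonincreasing order) are [2, 1].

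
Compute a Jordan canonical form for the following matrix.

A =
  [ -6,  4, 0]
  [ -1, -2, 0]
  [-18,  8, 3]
J_2(-4) ⊕ J_1(3)

The characteristic polynomial is
  det(x·I − A) = x^3 + 5*x^2 - 8*x - 48 = (x - 3)*(x + 4)^2

Eigenvalues and multiplicities (the geometric multiplicity of λ is n − rank(A − λI), which equals the number of Jordan blocks for λ):
  λ = -4: algebraic multiplicity = 2, geometric multiplicity = 1
  λ = 3: algebraic multiplicity = 1, geometric multiplicity = 1

Determining the block sizes for each eigenvalue:
  λ = -4: one block (gm = 1), so the single block has size am = 2 → block sizes [2]
  λ = 3: one block (gm = 1), so the single block has size am = 1 → block sizes [1]

Assembling the blocks gives a Jordan form
J =
  [-4,  1, 0]
  [ 0, -4, 0]
  [ 0,  0, 3]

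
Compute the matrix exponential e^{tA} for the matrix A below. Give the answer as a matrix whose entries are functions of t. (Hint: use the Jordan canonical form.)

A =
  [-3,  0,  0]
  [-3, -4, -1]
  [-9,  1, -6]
e^{tA} =
  [exp(-3*t), 0, 0]
  [-3*t*exp(-5*t), t*exp(-5*t) + exp(-5*t), -t*exp(-5*t)]
  [-3*t*exp(-5*t) - 3*exp(-3*t) + 3*exp(-5*t), t*exp(-5*t), -t*exp(-5*t) + exp(-5*t)]

Strategy: write A = P · J · P⁻¹ where J is a Jordan canonical form, so e^{tA} = P · e^{tJ} · P⁻¹, and e^{tJ} can be computed block-by-block.

A has Jordan form
J =
  [-5,  1,  0]
  [ 0, -5,  0]
  [ 0,  0, -3]
(up to reordering of blocks).

Per-block formulas:
  For a 2×2 Jordan block J_2(-5): exp(t · J_2(-5)) = e^(-5t)·(I + t·N), where N is the 2×2 nilpotent shift.
  For a 1×1 block at λ = -3: exp(t · [-3]) = [e^(-3t)].

After assembling e^{tJ} and conjugating by P, we get:

e^{tA} =
  [exp(-3*t), 0, 0]
  [-3*t*exp(-5*t), t*exp(-5*t) + exp(-5*t), -t*exp(-5*t)]
  [-3*t*exp(-5*t) - 3*exp(-3*t) + 3*exp(-5*t), t*exp(-5*t), -t*exp(-5*t) + exp(-5*t)]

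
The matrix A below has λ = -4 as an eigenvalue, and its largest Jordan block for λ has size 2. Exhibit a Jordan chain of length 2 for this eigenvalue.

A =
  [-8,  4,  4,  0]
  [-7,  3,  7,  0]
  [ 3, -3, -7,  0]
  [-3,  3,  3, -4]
A Jordan chain for λ = -4 of length 2:
v_1 = (-4, -7, 3, -3)ᵀ
v_2 = (1, 0, 0, 0)ᵀ

Let N = A − (-4)·I. We want v_2 with N^2 v_2 = 0 but N^1 v_2 ≠ 0; then v_{j-1} := N · v_j for j = 2, …, 2.

Pick v_2 = (1, 0, 0, 0)ᵀ.
Then v_1 = N · v_2 = (-4, -7, 3, -3)ᵀ.

Sanity check: (A − (-4)·I) v_1 = (0, 0, 0, 0)ᵀ = 0. ✓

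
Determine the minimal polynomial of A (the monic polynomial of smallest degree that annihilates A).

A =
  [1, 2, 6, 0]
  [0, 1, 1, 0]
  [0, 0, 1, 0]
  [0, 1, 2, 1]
x^3 - 3*x^2 + 3*x - 1

The characteristic polynomial is χ_A(x) = (x - 1)^4, so the eigenvalues are known. The minimal polynomial is
  m_A(x) = Π_λ (x − λ)^{k_λ}
where k_λ is the size of the *largest* Jordan block for λ (equivalently, the smallest k with (A − λI)^k v = 0 for every generalised eigenvector v of λ).

  λ = 1: largest Jordan block has size 3, contributing (x − 1)^3

So m_A(x) = (x - 1)^3 = x^3 - 3*x^2 + 3*x - 1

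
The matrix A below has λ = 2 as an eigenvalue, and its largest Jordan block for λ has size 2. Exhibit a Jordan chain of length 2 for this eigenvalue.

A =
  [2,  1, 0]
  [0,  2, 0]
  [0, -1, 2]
A Jordan chain for λ = 2 of length 2:
v_1 = (1, 0, -1)ᵀ
v_2 = (0, 1, 0)ᵀ

Let N = A − (2)·I. We want v_2 with N^2 v_2 = 0 but N^1 v_2 ≠ 0; then v_{j-1} := N · v_j for j = 2, …, 2.

Pick v_2 = (0, 1, 0)ᵀ.
Then v_1 = N · v_2 = (1, 0, -1)ᵀ.

Sanity check: (A − (2)·I) v_1 = (0, 0, 0)ᵀ = 0. ✓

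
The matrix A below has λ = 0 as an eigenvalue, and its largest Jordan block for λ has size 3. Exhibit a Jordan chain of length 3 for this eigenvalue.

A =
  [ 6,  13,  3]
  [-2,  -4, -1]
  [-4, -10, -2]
A Jordan chain for λ = 0 of length 3:
v_1 = (-2, 0, 4)ᵀ
v_2 = (6, -2, -4)ᵀ
v_3 = (1, 0, 0)ᵀ

Let N = A − (0)·I. We want v_3 with N^3 v_3 = 0 but N^2 v_3 ≠ 0; then v_{j-1} := N · v_j for j = 3, …, 2.

Pick v_3 = (1, 0, 0)ᵀ.
Then v_2 = N · v_3 = (6, -2, -4)ᵀ.
Then v_1 = N · v_2 = (-2, 0, 4)ᵀ.

Sanity check: (A − (0)·I) v_1 = (0, 0, 0)ᵀ = 0. ✓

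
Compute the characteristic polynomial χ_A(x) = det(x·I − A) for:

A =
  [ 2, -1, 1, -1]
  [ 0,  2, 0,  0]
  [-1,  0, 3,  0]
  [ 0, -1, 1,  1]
x^4 - 8*x^3 + 24*x^2 - 32*x + 16

Expanding det(x·I − A) (e.g. by cofactor expansion or by noting that A is similar to its Jordan form J, which has the same characteristic polynomial as A) gives
  χ_A(x) = x^4 - 8*x^3 + 24*x^2 - 32*x + 16
which factors as (x - 2)^4. The eigenvalues (with algebraic multiplicities) are λ = 2 with multiplicity 4.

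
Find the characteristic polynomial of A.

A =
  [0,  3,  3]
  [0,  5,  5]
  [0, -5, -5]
x^3

Expanding det(x·I − A) (e.g. by cofactor expansion or by noting that A is similar to its Jordan form J, which has the same characteristic polynomial as A) gives
  χ_A(x) = x^3
which factors as x^3. The eigenvalues (with algebraic multiplicities) are λ = 0 with multiplicity 3.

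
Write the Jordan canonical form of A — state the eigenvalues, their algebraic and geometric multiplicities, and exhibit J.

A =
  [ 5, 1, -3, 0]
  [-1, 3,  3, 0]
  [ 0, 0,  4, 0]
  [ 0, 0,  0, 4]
J_2(4) ⊕ J_1(4) ⊕ J_1(4)

The characteristic polynomial is
  det(x·I − A) = x^4 - 16*x^3 + 96*x^2 - 256*x + 256 = (x - 4)^4

Eigenvalues and multiplicities (the geometric multiplicity of λ is n − rank(A − λI), which equals the number of Jordan blocks for λ):
  λ = 4: algebraic multiplicity = 4, geometric multiplicity = 3

Determining the block sizes for each eigenvalue:
  λ = 4: 3 blocks summing to 4 forces exactly one block of size 2 and the rest size 1 → block sizes [2, 1, 1]

Assembling the blocks gives a Jordan form
J =
  [4, 1, 0, 0]
  [0, 4, 0, 0]
  [0, 0, 4, 0]
  [0, 0, 0, 4]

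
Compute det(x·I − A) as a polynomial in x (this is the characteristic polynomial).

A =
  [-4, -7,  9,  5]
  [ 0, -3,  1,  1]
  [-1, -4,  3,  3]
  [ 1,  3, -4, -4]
x^4 + 8*x^3 + 24*x^2 + 32*x + 16

Expanding det(x·I − A) (e.g. by cofactor expansion or by noting that A is similar to its Jordan form J, which has the same characteristic polynomial as A) gives
  χ_A(x) = x^4 + 8*x^3 + 24*x^2 + 32*x + 16
which factors as (x + 2)^4. The eigenvalues (with algebraic multiplicities) are λ = -2 with multiplicity 4.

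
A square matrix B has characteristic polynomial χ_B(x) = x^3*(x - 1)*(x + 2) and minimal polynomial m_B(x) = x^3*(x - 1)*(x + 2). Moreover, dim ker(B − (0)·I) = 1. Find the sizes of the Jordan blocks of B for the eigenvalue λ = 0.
Block sizes for λ = 0: [3]

Step 1 — from the characteristic polynomial, algebraic multiplicity of λ = 0 is 3. From dim ker(B − (0)·I) = 1, there are exactly 1 Jordan blocks for λ = 0.
Step 2 — from the minimal polynomial, the factor (x − 0)^3 tells us the largest block for λ = 0 has size 3.
Step 3 — with total size 3, 1 blocks, and largest block 3, the block sizes (in nonincreasing order) are [3].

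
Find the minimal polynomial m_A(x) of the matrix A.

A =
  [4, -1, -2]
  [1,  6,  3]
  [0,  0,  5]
x^3 - 15*x^2 + 75*x - 125

The characteristic polynomial is χ_A(x) = (x - 5)^3, so the eigenvalues are known. The minimal polynomial is
  m_A(x) = Π_λ (x − λ)^{k_λ}
where k_λ is the size of the *largest* Jordan block for λ (equivalently, the smallest k with (A − λI)^k v = 0 for every generalised eigenvector v of λ).

  λ = 5: largest Jordan block has size 3, contributing (x − 5)^3

So m_A(x) = (x - 5)^3 = x^3 - 15*x^2 + 75*x - 125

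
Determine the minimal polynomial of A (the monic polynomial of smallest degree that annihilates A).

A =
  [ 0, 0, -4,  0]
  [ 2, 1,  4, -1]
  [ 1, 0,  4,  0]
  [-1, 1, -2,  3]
x^3 - 6*x^2 + 12*x - 8

The characteristic polynomial is χ_A(x) = (x - 2)^4, so the eigenvalues are known. The minimal polynomial is
  m_A(x) = Π_λ (x − λ)^{k_λ}
where k_λ is the size of the *largest* Jordan block for λ (equivalently, the smallest k with (A − λI)^k v = 0 for every generalised eigenvector v of λ).

  λ = 2: largest Jordan block has size 3, contributing (x − 2)^3

So m_A(x) = (x - 2)^3 = x^3 - 6*x^2 + 12*x - 8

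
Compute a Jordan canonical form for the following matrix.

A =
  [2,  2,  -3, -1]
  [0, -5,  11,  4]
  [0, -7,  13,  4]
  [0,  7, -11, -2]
J_2(2) ⊕ J_2(2)

The characteristic polynomial is
  det(x·I − A) = x^4 - 8*x^3 + 24*x^2 - 32*x + 16 = (x - 2)^4

Eigenvalues and multiplicities (the geometric multiplicity of λ is n − rank(A − λI), which equals the number of Jordan blocks for λ):
  λ = 2: algebraic multiplicity = 4, geometric multiplicity = 2

Determining the block sizes for each eigenvalue:
  λ = 2: with am = 4 and gm = 2, the partition is not yet determined (e.g. several partitions of 4 into 2 parts exist). Let N = A − (2)·I. Computing rank(N^1) = 2, rank(N^2) = 0; the number of blocks of size ≥ j is rank(N^{j−1}) − rank(N^j), giving [2, 2]. So we have 2 block(s) of size 2 → block sizes [2, 2]

Assembling the blocks gives a Jordan form
J =
  [2, 1, 0, 0]
  [0, 2, 0, 0]
  [0, 0, 2, 1]
  [0, 0, 0, 2]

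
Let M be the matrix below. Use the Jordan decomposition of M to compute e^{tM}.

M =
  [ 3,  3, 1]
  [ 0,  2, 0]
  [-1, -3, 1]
e^{tM} =
  [t*exp(2*t) + exp(2*t), 3*t*exp(2*t), t*exp(2*t)]
  [0, exp(2*t), 0]
  [-t*exp(2*t), -3*t*exp(2*t), -t*exp(2*t) + exp(2*t)]

Strategy: write M = P · J · P⁻¹ where J is a Jordan canonical form, so e^{tM} = P · e^{tJ} · P⁻¹, and e^{tJ} can be computed block-by-block.

M has Jordan form
J =
  [2, 1, 0]
  [0, 2, 0]
  [0, 0, 2]
(up to reordering of blocks).

Per-block formulas:
  For a 1×1 block at λ = 2: exp(t · [2]) = [e^(2t)].
  For a 2×2 Jordan block J_2(2): exp(t · J_2(2)) = e^(2t)·(I + t·N), where N is the 2×2 nilpotent shift.

After assembling e^{tJ} and conjugating by P, we get:

e^{tM} =
  [t*exp(2*t) + exp(2*t), 3*t*exp(2*t), t*exp(2*t)]
  [0, exp(2*t), 0]
  [-t*exp(2*t), -3*t*exp(2*t), -t*exp(2*t) + exp(2*t)]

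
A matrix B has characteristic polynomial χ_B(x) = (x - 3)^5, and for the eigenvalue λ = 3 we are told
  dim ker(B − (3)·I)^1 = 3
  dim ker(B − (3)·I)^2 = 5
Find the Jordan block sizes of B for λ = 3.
Block sizes for λ = 3: [2, 2, 1]

From the dimensions of kernels of powers, the number of Jordan blocks of size at least j is d_j − d_{j−1} where d_j = dim ker(N^j) (with d_0 = 0). Computing the differences gives [3, 2].
The number of blocks of size exactly k is (#blocks of size ≥ k) − (#blocks of size ≥ k + 1), so the partition is: 1 block(s) of size 1, 2 block(s) of size 2.
In nonincreasing order the block sizes are [2, 2, 1].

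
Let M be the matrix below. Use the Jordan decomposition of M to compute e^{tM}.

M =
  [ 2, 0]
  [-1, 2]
e^{tM} =
  [exp(2*t), 0]
  [-t*exp(2*t), exp(2*t)]

Strategy: write M = P · J · P⁻¹ where J is a Jordan canonical form, so e^{tM} = P · e^{tJ} · P⁻¹, and e^{tJ} can be computed block-by-block.

M has Jordan form
J =
  [2, 1]
  [0, 2]
(up to reordering of blocks).

Per-block formulas:
  For a 2×2 Jordan block J_2(2): exp(t · J_2(2)) = e^(2t)·(I + t·N), where N is the 2×2 nilpotent shift.

After assembling e^{tJ} and conjugating by P, we get:

e^{tM} =
  [exp(2*t), 0]
  [-t*exp(2*t), exp(2*t)]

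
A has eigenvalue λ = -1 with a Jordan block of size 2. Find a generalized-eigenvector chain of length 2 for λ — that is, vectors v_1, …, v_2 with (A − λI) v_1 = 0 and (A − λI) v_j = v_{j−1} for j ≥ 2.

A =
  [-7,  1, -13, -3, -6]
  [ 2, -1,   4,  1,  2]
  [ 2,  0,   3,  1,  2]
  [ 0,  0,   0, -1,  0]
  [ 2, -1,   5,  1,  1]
A Jordan chain for λ = -1 of length 2:
v_1 = (-6, 2, 2, 0, 2)ᵀ
v_2 = (1, 0, 0, 0, 0)ᵀ

Let N = A − (-1)·I. We want v_2 with N^2 v_2 = 0 but N^1 v_2 ≠ 0; then v_{j-1} := N · v_j for j = 2, …, 2.

Pick v_2 = (1, 0, 0, 0, 0)ᵀ.
Then v_1 = N · v_2 = (-6, 2, 2, 0, 2)ᵀ.

Sanity check: (A − (-1)·I) v_1 = (0, 0, 0, 0, 0)ᵀ = 0. ✓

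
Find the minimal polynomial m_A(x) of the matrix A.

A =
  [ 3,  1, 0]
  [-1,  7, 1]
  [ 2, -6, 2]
x^3 - 12*x^2 + 48*x - 64

The characteristic polynomial is χ_A(x) = (x - 4)^3, so the eigenvalues are known. The minimal polynomial is
  m_A(x) = Π_λ (x − λ)^{k_λ}
where k_λ is the size of the *largest* Jordan block for λ (equivalently, the smallest k with (A − λI)^k v = 0 for every generalised eigenvector v of λ).

  λ = 4: largest Jordan block has size 3, contributing (x − 4)^3

So m_A(x) = (x - 4)^3 = x^3 - 12*x^2 + 48*x - 64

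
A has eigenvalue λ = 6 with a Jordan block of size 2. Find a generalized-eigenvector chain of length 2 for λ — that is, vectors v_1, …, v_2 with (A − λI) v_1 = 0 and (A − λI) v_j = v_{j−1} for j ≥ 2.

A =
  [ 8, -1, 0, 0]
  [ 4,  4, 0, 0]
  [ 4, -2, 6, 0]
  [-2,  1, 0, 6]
A Jordan chain for λ = 6 of length 2:
v_1 = (2, 4, 4, -2)ᵀ
v_2 = (1, 0, 0, 0)ᵀ

Let N = A − (6)·I. We want v_2 with N^2 v_2 = 0 but N^1 v_2 ≠ 0; then v_{j-1} := N · v_j for j = 2, …, 2.

Pick v_2 = (1, 0, 0, 0)ᵀ.
Then v_1 = N · v_2 = (2, 4, 4, -2)ᵀ.

Sanity check: (A − (6)·I) v_1 = (0, 0, 0, 0)ᵀ = 0. ✓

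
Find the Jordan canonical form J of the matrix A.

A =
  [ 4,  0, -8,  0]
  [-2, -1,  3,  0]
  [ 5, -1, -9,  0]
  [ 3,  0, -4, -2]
J_3(-2) ⊕ J_1(-2)

The characteristic polynomial is
  det(x·I − A) = x^4 + 8*x^3 + 24*x^2 + 32*x + 16 = (x + 2)^4

Eigenvalues and multiplicities (the geometric multiplicity of λ is n − rank(A − λI), which equals the number of Jordan blocks for λ):
  λ = -2: algebraic multiplicity = 4, geometric multiplicity = 2

Determining the block sizes for each eigenvalue:
  λ = -2: with am = 4 and gm = 2, the partition is not yet determined (e.g. several partitions of 4 into 2 parts exist). Let N = A − (-2)·I. Computing rank(N^1) = 2, rank(N^2) = 1, rank(N^3) = 0; the number of blocks of size ≥ j is rank(N^{j−1}) − rank(N^j), giving [2, 1, 1]. So we have 1 block(s) of size 3, 1 block(s) of size 1 → block sizes [3, 1]

Assembling the blocks gives a Jordan form
J =
  [-2,  1,  0,  0]
  [ 0, -2,  1,  0]
  [ 0,  0, -2,  0]
  [ 0,  0,  0, -2]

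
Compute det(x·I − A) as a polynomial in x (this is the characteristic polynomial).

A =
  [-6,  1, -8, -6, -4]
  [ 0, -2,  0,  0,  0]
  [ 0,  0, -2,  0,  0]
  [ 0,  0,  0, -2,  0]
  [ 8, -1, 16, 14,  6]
x^5 + 6*x^4 + 8*x^3 - 16*x^2 - 48*x - 32

Expanding det(x·I − A) (e.g. by cofactor expansion or by noting that A is similar to its Jordan form J, which has the same characteristic polynomial as A) gives
  χ_A(x) = x^5 + 6*x^4 + 8*x^3 - 16*x^2 - 48*x - 32
which factors as (x - 2)*(x + 2)^4. The eigenvalues (with algebraic multiplicities) are λ = -2 with multiplicity 4, λ = 2 with multiplicity 1.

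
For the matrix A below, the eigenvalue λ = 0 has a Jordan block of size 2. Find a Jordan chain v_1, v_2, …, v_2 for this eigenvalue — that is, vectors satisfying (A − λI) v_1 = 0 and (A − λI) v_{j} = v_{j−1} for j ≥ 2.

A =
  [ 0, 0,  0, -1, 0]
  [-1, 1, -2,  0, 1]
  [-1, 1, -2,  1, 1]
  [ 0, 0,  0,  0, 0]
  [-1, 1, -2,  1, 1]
A Jordan chain for λ = 0 of length 2:
v_1 = (0, -1, -1, 0, -1)ᵀ
v_2 = (1, 0, 0, 0, 0)ᵀ

Let N = A − (0)·I. We want v_2 with N^2 v_2 = 0 but N^1 v_2 ≠ 0; then v_{j-1} := N · v_j for j = 2, …, 2.

Pick v_2 = (1, 0, 0, 0, 0)ᵀ.
Then v_1 = N · v_2 = (0, -1, -1, 0, -1)ᵀ.

Sanity check: (A − (0)·I) v_1 = (0, 0, 0, 0, 0)ᵀ = 0. ✓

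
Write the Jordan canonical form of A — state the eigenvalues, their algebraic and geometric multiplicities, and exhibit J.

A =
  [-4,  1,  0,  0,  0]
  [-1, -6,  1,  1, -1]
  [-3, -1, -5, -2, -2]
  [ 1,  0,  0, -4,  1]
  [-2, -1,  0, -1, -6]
J_3(-5) ⊕ J_2(-5)

The characteristic polynomial is
  det(x·I − A) = x^5 + 25*x^4 + 250*x^3 + 1250*x^2 + 3125*x + 3125 = (x + 5)^5

Eigenvalues and multiplicities (the geometric multiplicity of λ is n − rank(A − λI), which equals the number of Jordan blocks for λ):
  λ = -5: algebraic multiplicity = 5, geometric multiplicity = 2

Determining the block sizes for each eigenvalue:
  λ = -5: with am = 5 and gm = 2, the partition is not yet determined (e.g. several partitions of 5 into 2 parts exist). Let N = A − (-5)·I. Computing rank(N^1) = 3, rank(N^2) = 1, rank(N^3) = 0; the number of blocks of size ≥ j is rank(N^{j−1}) − rank(N^j), giving [2, 2, 1]. So we have 1 block(s) of size 3, 1 block(s) of size 2 → block sizes [3, 2]

Assembling the blocks gives a Jordan form
J =
  [-5,  1,  0,  0,  0]
  [ 0, -5,  1,  0,  0]
  [ 0,  0, -5,  0,  0]
  [ 0,  0,  0, -5,  1]
  [ 0,  0,  0,  0, -5]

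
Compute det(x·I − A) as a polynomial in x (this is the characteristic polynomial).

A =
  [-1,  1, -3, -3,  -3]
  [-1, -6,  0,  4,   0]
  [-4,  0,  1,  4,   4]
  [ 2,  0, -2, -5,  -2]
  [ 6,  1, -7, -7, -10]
x^5 + 21*x^4 + 174*x^3 + 710*x^2 + 1425*x + 1125

Expanding det(x·I − A) (e.g. by cofactor expansion or by noting that A is similar to its Jordan form J, which has the same characteristic polynomial as A) gives
  χ_A(x) = x^5 + 21*x^4 + 174*x^3 + 710*x^2 + 1425*x + 1125
which factors as (x + 3)^2*(x + 5)^3. The eigenvalues (with algebraic multiplicities) are λ = -5 with multiplicity 3, λ = -3 with multiplicity 2.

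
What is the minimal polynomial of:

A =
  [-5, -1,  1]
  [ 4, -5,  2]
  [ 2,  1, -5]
x^3 + 15*x^2 + 75*x + 125

The characteristic polynomial is χ_A(x) = (x + 5)^3, so the eigenvalues are known. The minimal polynomial is
  m_A(x) = Π_λ (x − λ)^{k_λ}
where k_λ is the size of the *largest* Jordan block for λ (equivalently, the smallest k with (A − λI)^k v = 0 for every generalised eigenvector v of λ).

  λ = -5: largest Jordan block has size 3, contributing (x + 5)^3

So m_A(x) = (x + 5)^3 = x^3 + 15*x^2 + 75*x + 125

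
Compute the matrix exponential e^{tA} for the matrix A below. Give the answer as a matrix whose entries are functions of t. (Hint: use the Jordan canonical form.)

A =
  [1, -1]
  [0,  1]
e^{tA} =
  [exp(t), -t*exp(t)]
  [0, exp(t)]

Strategy: write A = P · J · P⁻¹ where J is a Jordan canonical form, so e^{tA} = P · e^{tJ} · P⁻¹, and e^{tJ} can be computed block-by-block.

A has Jordan form
J =
  [1, 1]
  [0, 1]
(up to reordering of blocks).

Per-block formulas:
  For a 2×2 Jordan block J_2(1): exp(t · J_2(1)) = e^(1t)·(I + t·N), where N is the 2×2 nilpotent shift.

After assembling e^{tJ} and conjugating by P, we get:

e^{tA} =
  [exp(t), -t*exp(t)]
  [0, exp(t)]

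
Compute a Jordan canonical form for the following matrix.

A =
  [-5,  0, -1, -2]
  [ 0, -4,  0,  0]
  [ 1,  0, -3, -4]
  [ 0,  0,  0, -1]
J_2(-4) ⊕ J_1(-4) ⊕ J_1(-1)

The characteristic polynomial is
  det(x·I − A) = x^4 + 13*x^3 + 60*x^2 + 112*x + 64 = (x + 1)*(x + 4)^3

Eigenvalues and multiplicities (the geometric multiplicity of λ is n − rank(A − λI), which equals the number of Jordan blocks for λ):
  λ = -4: algebraic multiplicity = 3, geometric multiplicity = 2
  λ = -1: algebraic multiplicity = 1, geometric multiplicity = 1

Determining the block sizes for each eigenvalue:
  λ = -4: 2 blocks summing to 3 forces exactly one block of size 2 and the rest size 1 → block sizes [2, 1]
  λ = -1: one block (gm = 1), so the single block has size am = 1 → block sizes [1]

Assembling the blocks gives a Jordan form
J =
  [-4,  1,  0,  0]
  [ 0, -4,  0,  0]
  [ 0,  0, -4,  0]
  [ 0,  0,  0, -1]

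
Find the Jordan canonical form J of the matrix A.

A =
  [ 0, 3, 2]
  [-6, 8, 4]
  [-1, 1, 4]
J_3(4)

The characteristic polynomial is
  det(x·I − A) = x^3 - 12*x^2 + 48*x - 64 = (x - 4)^3

Eigenvalues and multiplicities (the geometric multiplicity of λ is n − rank(A − λI), which equals the number of Jordan blocks for λ):
  λ = 4: algebraic multiplicity = 3, geometric multiplicity = 1

Determining the block sizes for each eigenvalue:
  λ = 4: one block (gm = 1), so the single block has size am = 3 → block sizes [3]

Assembling the blocks gives a Jordan form
J =
  [4, 1, 0]
  [0, 4, 1]
  [0, 0, 4]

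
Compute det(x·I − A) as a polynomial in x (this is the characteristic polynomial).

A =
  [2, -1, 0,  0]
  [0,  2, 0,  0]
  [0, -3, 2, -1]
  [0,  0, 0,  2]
x^4 - 8*x^3 + 24*x^2 - 32*x + 16

Expanding det(x·I − A) (e.g. by cofactor expansion or by noting that A is similar to its Jordan form J, which has the same characteristic polynomial as A) gives
  χ_A(x) = x^4 - 8*x^3 + 24*x^2 - 32*x + 16
which factors as (x - 2)^4. The eigenvalues (with algebraic multiplicities) are λ = 2 with multiplicity 4.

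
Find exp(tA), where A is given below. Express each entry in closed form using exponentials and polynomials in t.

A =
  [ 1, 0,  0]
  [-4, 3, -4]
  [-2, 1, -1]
e^{tA} =
  [exp(t), 0, 0]
  [-4*t*exp(t), 2*t*exp(t) + exp(t), -4*t*exp(t)]
  [-2*t*exp(t), t*exp(t), -2*t*exp(t) + exp(t)]

Strategy: write A = P · J · P⁻¹ where J is a Jordan canonical form, so e^{tA} = P · e^{tJ} · P⁻¹, and e^{tJ} can be computed block-by-block.

A has Jordan form
J =
  [1, 1, 0]
  [0, 1, 0]
  [0, 0, 1]
(up to reordering of blocks).

Per-block formulas:
  For a 2×2 Jordan block J_2(1): exp(t · J_2(1)) = e^(1t)·(I + t·N), where N is the 2×2 nilpotent shift.
  For a 1×1 block at λ = 1: exp(t · [1]) = [e^(1t)].

After assembling e^{tJ} and conjugating by P, we get:

e^{tA} =
  [exp(t), 0, 0]
  [-4*t*exp(t), 2*t*exp(t) + exp(t), -4*t*exp(t)]
  [-2*t*exp(t), t*exp(t), -2*t*exp(t) + exp(t)]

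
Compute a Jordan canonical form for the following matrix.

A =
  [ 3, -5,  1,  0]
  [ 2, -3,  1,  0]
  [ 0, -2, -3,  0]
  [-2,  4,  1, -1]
J_3(-1) ⊕ J_1(-1)

The characteristic polynomial is
  det(x·I − A) = x^4 + 4*x^3 + 6*x^2 + 4*x + 1 = (x + 1)^4

Eigenvalues and multiplicities (the geometric multiplicity of λ is n − rank(A − λI), which equals the number of Jordan blocks for λ):
  λ = -1: algebraic multiplicity = 4, geometric multiplicity = 2

Determining the block sizes for each eigenvalue:
  λ = -1: with am = 4 and gm = 2, the partition is not yet determined (e.g. several partitions of 4 into 2 parts exist). Let N = A − (-1)·I. Computing rank(N^1) = 2, rank(N^2) = 1, rank(N^3) = 0; the number of blocks of size ≥ j is rank(N^{j−1}) − rank(N^j), giving [2, 1, 1]. So we have 1 block(s) of size 3, 1 block(s) of size 1 → block sizes [3, 1]

Assembling the blocks gives a Jordan form
J =
  [-1,  1,  0,  0]
  [ 0, -1,  1,  0]
  [ 0,  0, -1,  0]
  [ 0,  0,  0, -1]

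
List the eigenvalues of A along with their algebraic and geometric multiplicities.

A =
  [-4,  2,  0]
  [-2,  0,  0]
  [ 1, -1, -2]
λ = -2: alg = 3, geom = 2

Step 1 — factor the characteristic polynomial to read off the algebraic multiplicities:
  χ_A(x) = (x + 2)^3

Step 2 — compute geometric multiplicities via the rank-nullity identity g(λ) = n − rank(A − λI):
  rank(A − (-2)·I) = 1, so dim ker(A − (-2)·I) = n − 1 = 2

Summary:
  λ = -2: algebraic multiplicity = 3, geometric multiplicity = 2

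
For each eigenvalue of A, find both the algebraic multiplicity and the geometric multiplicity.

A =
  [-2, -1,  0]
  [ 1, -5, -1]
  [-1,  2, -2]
λ = -3: alg = 3, geom = 1

Step 1 — factor the characteristic polynomial to read off the algebraic multiplicities:
  χ_A(x) = (x + 3)^3

Step 2 — compute geometric multiplicities via the rank-nullity identity g(λ) = n − rank(A − λI):
  rank(A − (-3)·I) = 2, so dim ker(A − (-3)·I) = n − 2 = 1

Summary:
  λ = -3: algebraic multiplicity = 3, geometric multiplicity = 1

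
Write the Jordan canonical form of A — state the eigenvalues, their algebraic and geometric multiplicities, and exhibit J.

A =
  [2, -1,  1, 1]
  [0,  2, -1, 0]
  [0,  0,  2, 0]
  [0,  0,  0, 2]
J_3(2) ⊕ J_1(2)

The characteristic polynomial is
  det(x·I − A) = x^4 - 8*x^3 + 24*x^2 - 32*x + 16 = (x - 2)^4

Eigenvalues and multiplicities (the geometric multiplicity of λ is n − rank(A − λI), which equals the number of Jordan blocks for λ):
  λ = 2: algebraic multiplicity = 4, geometric multiplicity = 2

Determining the block sizes for each eigenvalue:
  λ = 2: with am = 4 and gm = 2, the partition is not yet determined (e.g. several partitions of 4 into 2 parts exist). Let N = A − (2)·I. Computing rank(N^1) = 2, rank(N^2) = 1, rank(N^3) = 0; the number of blocks of size ≥ j is rank(N^{j−1}) − rank(N^j), giving [2, 1, 1]. So we have 1 block(s) of size 3, 1 block(s) of size 1 → block sizes [3, 1]

Assembling the blocks gives a Jordan form
J =
  [2, 1, 0, 0]
  [0, 2, 1, 0]
  [0, 0, 2, 0]
  [0, 0, 0, 2]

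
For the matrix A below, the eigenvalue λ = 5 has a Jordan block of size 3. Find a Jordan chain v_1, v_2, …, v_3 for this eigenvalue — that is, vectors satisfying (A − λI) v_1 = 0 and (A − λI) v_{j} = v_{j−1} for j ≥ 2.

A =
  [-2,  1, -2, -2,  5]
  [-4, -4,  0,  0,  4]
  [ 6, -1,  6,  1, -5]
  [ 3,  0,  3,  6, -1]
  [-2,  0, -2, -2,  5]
A Jordan chain for λ = 5 of length 3:
v_1 = (-4, 0, 2, 2, -4)ᵀ
v_2 = (-2, 0, 1, 3, -2)ᵀ
v_3 = (0, 0, 1, 0, 0)ᵀ

Let N = A − (5)·I. We want v_3 with N^3 v_3 = 0 but N^2 v_3 ≠ 0; then v_{j-1} := N · v_j for j = 3, …, 2.

Pick v_3 = (0, 0, 1, 0, 0)ᵀ.
Then v_2 = N · v_3 = (-2, 0, 1, 3, -2)ᵀ.
Then v_1 = N · v_2 = (-4, 0, 2, 2, -4)ᵀ.

Sanity check: (A − (5)·I) v_1 = (0, 0, 0, 0, 0)ᵀ = 0. ✓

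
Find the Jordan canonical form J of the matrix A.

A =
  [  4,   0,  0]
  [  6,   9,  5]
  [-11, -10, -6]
J_1(-1) ⊕ J_2(4)

The characteristic polynomial is
  det(x·I − A) = x^3 - 7*x^2 + 8*x + 16 = (x - 4)^2*(x + 1)

Eigenvalues and multiplicities (the geometric multiplicity of λ is n − rank(A − λI), which equals the number of Jordan blocks for λ):
  λ = -1: algebraic multiplicity = 1, geometric multiplicity = 1
  λ = 4: algebraic multiplicity = 2, geometric multiplicity = 1

Determining the block sizes for each eigenvalue:
  λ = -1: one block (gm = 1), so the single block has size am = 1 → block sizes [1]
  λ = 4: one block (gm = 1), so the single block has size am = 2 → block sizes [2]

Assembling the blocks gives a Jordan form
J =
  [-1, 0, 0]
  [ 0, 4, 1]
  [ 0, 0, 4]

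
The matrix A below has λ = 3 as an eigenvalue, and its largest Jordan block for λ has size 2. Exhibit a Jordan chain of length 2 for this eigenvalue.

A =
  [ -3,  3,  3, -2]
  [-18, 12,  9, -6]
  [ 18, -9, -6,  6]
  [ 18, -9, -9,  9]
A Jordan chain for λ = 3 of length 2:
v_1 = (-6, -18, 18, 18)ᵀ
v_2 = (1, 0, 0, 0)ᵀ

Let N = A − (3)·I. We want v_2 with N^2 v_2 = 0 but N^1 v_2 ≠ 0; then v_{j-1} := N · v_j for j = 2, …, 2.

Pick v_2 = (1, 0, 0, 0)ᵀ.
Then v_1 = N · v_2 = (-6, -18, 18, 18)ᵀ.

Sanity check: (A − (3)·I) v_1 = (0, 0, 0, 0)ᵀ = 0. ✓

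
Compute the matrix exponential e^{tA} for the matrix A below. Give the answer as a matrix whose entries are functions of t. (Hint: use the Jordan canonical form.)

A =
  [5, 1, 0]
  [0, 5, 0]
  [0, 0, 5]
e^{tA} =
  [exp(5*t), t*exp(5*t), 0]
  [0, exp(5*t), 0]
  [0, 0, exp(5*t)]

Strategy: write A = P · J · P⁻¹ where J is a Jordan canonical form, so e^{tA} = P · e^{tJ} · P⁻¹, and e^{tJ} can be computed block-by-block.

A has Jordan form
J =
  [5, 1, 0]
  [0, 5, 0]
  [0, 0, 5]
(up to reordering of blocks).

Per-block formulas:
  For a 2×2 Jordan block J_2(5): exp(t · J_2(5)) = e^(5t)·(I + t·N), where N is the 2×2 nilpotent shift.
  For a 1×1 block at λ = 5: exp(t · [5]) = [e^(5t)].

After assembling e^{tJ} and conjugating by P, we get:

e^{tA} =
  [exp(5*t), t*exp(5*t), 0]
  [0, exp(5*t), 0]
  [0, 0, exp(5*t)]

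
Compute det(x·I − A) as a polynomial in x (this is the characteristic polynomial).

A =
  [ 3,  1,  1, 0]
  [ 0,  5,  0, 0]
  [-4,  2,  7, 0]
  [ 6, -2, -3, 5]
x^4 - 20*x^3 + 150*x^2 - 500*x + 625

Expanding det(x·I − A) (e.g. by cofactor expansion or by noting that A is similar to its Jordan form J, which has the same characteristic polynomial as A) gives
  χ_A(x) = x^4 - 20*x^3 + 150*x^2 - 500*x + 625
which factors as (x - 5)^4. The eigenvalues (with algebraic multiplicities) are λ = 5 with multiplicity 4.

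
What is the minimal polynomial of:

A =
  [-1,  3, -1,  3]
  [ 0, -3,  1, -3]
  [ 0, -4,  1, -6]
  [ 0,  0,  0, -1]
x^3 + 3*x^2 + 3*x + 1

The characteristic polynomial is χ_A(x) = (x + 1)^4, so the eigenvalues are known. The minimal polynomial is
  m_A(x) = Π_λ (x − λ)^{k_λ}
where k_λ is the size of the *largest* Jordan block for λ (equivalently, the smallest k with (A − λI)^k v = 0 for every generalised eigenvector v of λ).

  λ = -1: largest Jordan block has size 3, contributing (x + 1)^3

So m_A(x) = (x + 1)^3 = x^3 + 3*x^2 + 3*x + 1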